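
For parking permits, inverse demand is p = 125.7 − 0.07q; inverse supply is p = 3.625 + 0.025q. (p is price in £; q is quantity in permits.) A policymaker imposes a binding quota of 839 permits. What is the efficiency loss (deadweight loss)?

£9448.51

Competitive equilibrium: 125.7 − 0.07q = 3.625 + 0.025q → q* = 1285, p* = 35.75.
At q = 839: demand price = 125.7 − 0.07·839 = 66.97; supply price = 3.625 + 0.025·839 = 24.6.
Δq = 1285 − 839 = 446; wedge = 66.97 − 24.6 = 42.37.
DWL = ½ × 446 × 42.37 = £9448.51.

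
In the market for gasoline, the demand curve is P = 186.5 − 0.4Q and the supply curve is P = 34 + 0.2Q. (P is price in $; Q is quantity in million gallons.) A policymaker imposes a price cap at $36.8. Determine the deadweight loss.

Competitive equilibrium: 186.5 − 0.4Q = 34 + 0.2Q → Q* = 254.1667, P* = 84.8333.
At the ceiling P = 36.8, quantity supplied = (36.8 − 34)/0.2 = 14.
Willingness to pay at Q' = 14: 186.5 − 0.4·14 = 180.9.
ΔQ = 254.1667 − 14 = 240.1667; wedge = 180.9 − 36.8 = 144.1.
Welfare loss = ½ × 240.1667 × 144.1 = $17304.01 million.

$17304.01 million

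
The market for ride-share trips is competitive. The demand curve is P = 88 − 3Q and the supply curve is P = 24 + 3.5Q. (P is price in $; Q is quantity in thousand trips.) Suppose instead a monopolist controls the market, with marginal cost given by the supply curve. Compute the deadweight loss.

$31.42 thousand

Competitive equilibrium: 88 − 3Q = 24 + 3.5Q → Q* = 9.8462, P* = 58.4615.
Marginal revenue: MR = 88 − 6Q. Set MR = MC: 88 − 6Q = 24 + 3.5Q → Q_m = 6.7368.
Price P_m = 88 − 3·6.7368 = 67.7896; MC(Q_m) = 24 + 3.5·6.7368 = 47.5788.
Competitive Q* = 9.8462, so ΔQ = 3.1094; wedge = 67.7896 − 47.5788 = 20.2108.
The triangle = ½ × 3.1094 × 20.2108 = $31.42 thousand.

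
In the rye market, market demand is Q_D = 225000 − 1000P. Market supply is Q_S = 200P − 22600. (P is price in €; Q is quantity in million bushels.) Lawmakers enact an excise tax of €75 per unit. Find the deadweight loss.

€468750 million

In inverse form: demand P = 225 − 0.001Q, supply P = 113 + 0.005Q.
Competitive equilibrium: 225 − 0.001Q = 113 + 0.005Q → Q* = 18666.6667, P* = 206.3333.
With the tax, the buyer price exceeds the seller price by 75: (225 − 0.001Q) − (113 + 0.005Q) = 75 → Q' = 6166.6667.
ΔQ = 18666.6667 − 6166.6667 = 12500; the wedge equals the tax, 75.
DWL = ½ × 12500 × 75 = €468750 million.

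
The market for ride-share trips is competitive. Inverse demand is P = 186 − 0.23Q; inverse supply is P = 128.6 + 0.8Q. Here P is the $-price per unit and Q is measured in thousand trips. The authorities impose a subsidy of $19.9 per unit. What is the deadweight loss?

Competitive equilibrium: 186 − 0.23Q = 128.6 + 0.8Q → Q* = 55.7282, P* = 173.1825.
The subsidy lowers effective supply by 19.9: P = 108.7 + 0.8Q.
New quantity: 186 − 0.23Q = 108.7 + 0.8Q → Q' = 75.0485.
Overproduction ΔQ = 75.0485 − 55.7282 = 19.3203; wedge = subsidy = 19.9.
The triangle = ½ × 19.3203 × 19.9 = $192.24 thousand.

$192.24 thousand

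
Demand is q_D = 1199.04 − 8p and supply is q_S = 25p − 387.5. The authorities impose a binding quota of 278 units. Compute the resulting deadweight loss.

In inverse form: demand p = 149.88 − 0.125q, supply p = 15.5 + 0.04q.
Competitive equilibrium: 149.88 − 0.125q = 15.5 + 0.04q → q* = 814.4242, p* = 48.077.
At q = 278: demand price = 149.88 − 0.125·278 = 115.13; supply price = 15.5 + 0.04·278 = 26.62.
Δq = 814.4242 − 278 = 536.4242; wedge = 115.13 − 26.62 = 88.51.
Deadweight loss = ½ × 536.4242 × 88.51 = 23739.45.

23739.45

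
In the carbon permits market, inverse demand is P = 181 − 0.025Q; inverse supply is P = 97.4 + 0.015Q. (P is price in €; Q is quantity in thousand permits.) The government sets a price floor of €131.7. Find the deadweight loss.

€278.48 thousand

Competitive equilibrium: 181 − 0.025Q = 97.4 + 0.015Q → Q* = 2090, P* = 128.75.
At the floor P = 131.7, quantity demanded = (181 − 131.7)/0.025 = 1972.
Sellers' marginal cost at Q' = 1972: 97.4 + 0.015·1972 = 126.98.
ΔQ = 2090 − 1972 = 118; wedge = 131.7 − 126.98 = 4.72.
The triangle = ½ × 118 × 4.72 = €278.48 thousand.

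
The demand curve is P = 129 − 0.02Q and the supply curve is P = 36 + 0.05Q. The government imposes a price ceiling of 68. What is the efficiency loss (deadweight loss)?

Competitive equilibrium: 129 − 0.02Q = 36 + 0.05Q → Q* = 1328.5714, P* = 102.4286.
At the ceiling P = 68, quantity supplied = (68 − 36)/0.05 = 640.
Willingness to pay at Q' = 640: 129 − 0.02·640 = 116.2.
ΔQ = 1328.5714 − 640 = 688.5714; wedge = 116.2 − 68 = 48.2.
DWL = ½ × 688.5714 × 48.2 = 16594.57.

16594.57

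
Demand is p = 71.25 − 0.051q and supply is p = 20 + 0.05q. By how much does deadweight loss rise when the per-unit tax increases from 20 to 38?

5168.32

Competitive equilibrium: 71.25 − 0.051q = 20 + 0.05q → q* = 507.4257, p* = 45.3713.
For a per-unit tax t: Δq = t/0.101, so DWL = ½·t·(t/0.101) = t²/0.202.
At t = 20: DWL = 1980.198. At t = 38: DWL = 7148.515.
Increase = 7148.515 − 1980.198 = 5168.32.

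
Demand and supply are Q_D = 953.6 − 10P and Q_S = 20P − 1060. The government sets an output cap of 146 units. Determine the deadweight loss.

1395.372

In inverse form: demand P = 95.36 − 0.1Q, supply P = 53 + 0.05Q.
Competitive equilibrium: 95.36 − 0.1Q = 53 + 0.05Q → Q* = 282.4, P* = 67.12.
At Q = 146: demand price = 95.36 − 0.1·146 = 80.76; supply price = 53 + 0.05·146 = 60.3.
ΔQ = 282.4 − 146 = 136.4; wedge = 80.76 − 60.3 = 20.46.
Deadweight loss = ½ × 136.4 × 20.46 = 1395.372.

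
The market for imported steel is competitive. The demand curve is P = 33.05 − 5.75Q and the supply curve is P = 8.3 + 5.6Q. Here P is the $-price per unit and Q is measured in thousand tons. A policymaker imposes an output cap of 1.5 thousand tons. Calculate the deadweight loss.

$2.63 thousand

Competitive equilibrium: 33.05 − 5.75Q = 8.3 + 5.6Q → Q* = 2.1806, P* = 20.5115.
At Q = 1.5: demand price = 33.05 − 5.75·1.5 = 24.425; supply price = 8.3 + 5.6·1.5 = 16.7.
ΔQ = 2.1806 − 1.5 = 0.6806; wedge = 24.425 − 16.7 = 7.725.
Welfare loss = ½ × 0.6806 × 7.725 = $2.63 thousand.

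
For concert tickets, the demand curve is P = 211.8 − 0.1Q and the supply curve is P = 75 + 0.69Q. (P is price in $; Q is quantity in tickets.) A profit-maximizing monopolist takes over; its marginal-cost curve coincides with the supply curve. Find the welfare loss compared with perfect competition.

Competitive equilibrium: 211.8 − 0.1Q = 75 + 0.69Q → Q* = 173.1646, P* = 194.4835.
Marginal revenue: MR = 211.8 − 0.2Q. Set MR = MC: 211.8 − 0.2Q = 75 + 0.69Q → Q_m = 153.7079.
Price P_m = 211.8 − 0.1·153.7079 = 196.4292; MC(Q_m) = 75 + 0.69·153.7079 = 181.0585.
Competitive Q* = 173.1646, so ΔQ = 19.4567; wedge = 196.4292 − 181.0585 = 15.3707.
The triangle = ½ × 19.4567 × 15.3707 = $149.53.

$149.53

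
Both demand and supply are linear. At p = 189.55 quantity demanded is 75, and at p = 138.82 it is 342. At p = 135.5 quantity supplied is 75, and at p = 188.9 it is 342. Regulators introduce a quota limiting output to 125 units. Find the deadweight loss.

Demand slope = (138.82 − 189.55)/(342 − 75) = −0.19, so p = 203.8 − 0.19q.
Supply slope = (188.9 − 135.5)/(342 − 75) = 0.2, so p = 120.5 + 0.2q.
Competitive equilibrium: 203.8 − 0.19q = 120.5 + 0.2q → q* = 213.5897, p* = 163.2179.
At q = 125: demand price = 203.8 − 0.19·125 = 180.05; supply price = 120.5 + 0.2·125 = 145.5.
Δq = 213.5897 − 125 = 88.5897; wedge = 180.05 − 145.5 = 34.55.
Welfare loss = ½ × 88.5897 × 34.55 = 1530.39.

1530.39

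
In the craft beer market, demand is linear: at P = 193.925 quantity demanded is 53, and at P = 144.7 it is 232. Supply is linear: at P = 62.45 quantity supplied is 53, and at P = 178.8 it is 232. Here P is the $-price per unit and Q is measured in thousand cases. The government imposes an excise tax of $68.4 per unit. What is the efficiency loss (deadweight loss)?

Demand slope = (144.7 − 193.925)/(232 − 53) = −0.275, so P = 208.5 − 0.275Q.
Supply slope = (178.8 − 62.45)/(232 − 53) = 0.65, so P = 28 + 0.65Q.
Competitive equilibrium: 208.5 − 0.275Q = 28 + 0.65Q → Q* = 195.1351, P* = 154.8378.
With the tax, the buyer price exceeds the seller price by 68.4: (208.5 − 0.275Q) − (28 + 0.65Q) = 68.4 → Q' = 121.1892.
ΔQ = 195.1351 − 121.1892 = 73.9459; the wedge equals the tax, 68.4.
Welfare loss = ½ × 73.9459 × 68.4 = $2528.95 thousand.

$2528.95 thousand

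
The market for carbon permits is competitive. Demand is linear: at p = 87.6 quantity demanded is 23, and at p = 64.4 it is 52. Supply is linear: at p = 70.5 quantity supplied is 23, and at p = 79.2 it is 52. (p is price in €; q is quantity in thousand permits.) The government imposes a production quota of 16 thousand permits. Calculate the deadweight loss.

Demand slope = (64.4 − 87.6)/(52 − 23) = −0.8, so p = 106 − 0.8q.
Supply slope = (79.2 − 70.5)/(52 − 23) = 0.3, so p = 63.6 + 0.3q.
Competitive equilibrium: 106 − 0.8q = 63.6 + 0.3q → q* = 38.5455, p* = 75.1636.
At q = 16: demand price = 106 − 0.8·16 = 93.2; supply price = 63.6 + 0.3·16 = 68.4.
Δq = 38.5455 − 16 = 22.5455; wedge = 93.2 − 68.4 = 24.8.
Deadweight loss = ½ × 22.5455 × 24.8 = €279.56 thousand.

€279.56 thousand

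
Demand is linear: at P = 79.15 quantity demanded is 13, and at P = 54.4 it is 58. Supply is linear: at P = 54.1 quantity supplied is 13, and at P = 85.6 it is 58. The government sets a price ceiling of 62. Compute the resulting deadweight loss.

Demand slope = (54.4 − 79.15)/(58 − 13) = −0.55, so P = 86.3 − 0.55Q.
Supply slope = (85.6 − 54.1)/(58 − 13) = 0.7, so P = 45 + 0.7Q.
Competitive equilibrium: 86.3 − 0.55Q = 45 + 0.7Q → Q* = 33.04, P* = 68.128.
At the ceiling P = 62, quantity supplied = (62 − 45)/0.7 = 24.2857.
Willingness to pay at Q' = 24.2857: 86.3 − 0.55·24.2857 = 72.9429.
ΔQ = 33.04 − 24.2857 = 8.7543; wedge = 72.9429 − 62 = 10.9429.
The triangle = ½ × 8.7543 × 10.9429 = 47.90.

47.90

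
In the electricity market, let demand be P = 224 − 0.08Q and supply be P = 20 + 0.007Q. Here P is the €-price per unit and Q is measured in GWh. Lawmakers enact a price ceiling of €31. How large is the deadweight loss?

Competitive equilibrium: 224 − 0.08Q = 20 + 0.007Q → Q* = 2344.8276, P* = 36.4138.
At the ceiling P = 31, quantity supplied = (31 − 20)/0.007 = 1571.4286.
Willingness to pay at Q' = 1571.4286: 224 − 0.08·1571.4286 = 98.2857.
ΔQ = 2344.8276 − 1571.4286 = 773.399; wedge = 98.2857 − 31 = 67.2857.
Welfare loss = ½ × 773.399 × 67.2857 = €26019.35.

€26019.35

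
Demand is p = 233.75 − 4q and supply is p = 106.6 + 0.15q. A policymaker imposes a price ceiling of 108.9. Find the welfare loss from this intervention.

486.07

Competitive equilibrium: 233.75 − 4q = 106.6 + 0.15q → q* = 30.6386, p* = 111.1958.
At the ceiling p = 108.9, quantity supplied = (108.9 − 106.6)/0.15 = 15.3333.
Willingness to pay at q' = 15.3333: 233.75 − 4·15.3333 = 172.4168.
Δq = 30.6386 − 15.3333 = 15.3053; wedge = 172.4168 − 108.9 = 63.5168.
The triangle = ½ × 15.3053 × 63.5168 = 486.07.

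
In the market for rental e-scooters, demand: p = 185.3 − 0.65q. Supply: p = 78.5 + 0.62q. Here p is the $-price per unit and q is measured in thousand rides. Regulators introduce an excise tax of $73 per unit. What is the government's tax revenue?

$1942.83 thousand

Competitive equilibrium: 185.3 − 0.65q = 78.5 + 0.62q → q* = 84.09449, p* = 130.63858.
With the tax, the buyer price exceeds the seller price by 73: (185.3 − 0.65q) − (78.5 + 0.62q) = 73 → q' = 26.61417.
Tax revenue = 73 × 26.61417 = $1942.83 thousand.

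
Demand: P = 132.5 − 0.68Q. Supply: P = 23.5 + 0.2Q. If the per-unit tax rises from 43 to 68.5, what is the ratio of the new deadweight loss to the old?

2.538

Competitive equilibrium: 132.5 − 0.68Q = 23.5 + 0.2Q → Q* = 123.8636, P* = 48.2727.
For a per-unit tax t: ΔQ = t/0.88, so DWL = ½·t·(t/0.88) = t²/1.76.
At t = 43: DWL = 1050.568. At t = 68.5: DWL = 2666.051.
Ratio = (68.5/43)² = 2.538.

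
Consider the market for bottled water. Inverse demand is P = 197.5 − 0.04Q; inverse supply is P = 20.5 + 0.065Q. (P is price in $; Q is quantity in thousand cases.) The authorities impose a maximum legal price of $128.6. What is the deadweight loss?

$26.90 thousand

Competitive equilibrium: 197.5 − 0.04Q = 20.5 + 0.065Q → Q* = 1685.7143, P* = 130.0714.
At the ceiling P = 128.6, quantity supplied = (128.6 − 20.5)/0.065 = 1663.0769.
Willingness to pay at Q' = 1663.0769: 197.5 − 0.04·1663.0769 = 130.9769.
ΔQ = 1685.7143 − 1663.0769 = 22.6374; wedge = 130.9769 − 128.6 = 2.3769.
Welfare loss = ½ × 22.6374 × 2.3769 = $26.90 thousand.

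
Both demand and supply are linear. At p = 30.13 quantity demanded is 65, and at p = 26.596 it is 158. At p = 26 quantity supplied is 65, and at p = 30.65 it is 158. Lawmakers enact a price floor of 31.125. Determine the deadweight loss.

Demand slope = (26.596 − 30.13)/(158 − 65) = −0.038, so p = 32.6 − 0.038q.
Supply slope = (30.65 − 26)/(158 − 65) = 0.05, so p = 22.75 + 0.05q.
Competitive equilibrium: 32.6 − 0.038q = 22.75 + 0.05q → q* = 111.9318, p* = 28.3466.
At the floor p = 31.125, quantity demanded = (32.6 − 31.125)/0.038 = 38.8158.
Sellers' marginal cost at q' = 38.8158: 22.75 + 0.05·38.8158 = 24.6908.
Δq = 111.9318 − 38.8158 = 73.116; wedge = 31.125 − 24.6908 = 6.4342.
Deadweight loss = ½ × 73.116 × 6.4342 = 235.22.

235.22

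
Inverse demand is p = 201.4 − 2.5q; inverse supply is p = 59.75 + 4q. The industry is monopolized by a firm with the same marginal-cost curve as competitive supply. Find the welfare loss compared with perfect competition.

119.09

Competitive equilibrium: 201.4 − 2.5q = 59.75 + 4q → q* = 21.7923, p* = 146.9192.
Marginal revenue: MR = 201.4 − 5q. Set MR = MC: 201.4 − 5q = 59.75 + 4q → q_m = 15.7389.
Price p_m = 201.4 − 2.5·15.7389 = 162.0528; MC(q_m) = 59.75 + 4·15.7389 = 122.7056.
Competitive q* = 21.7923, so Δq = 6.0534; wedge = 162.0528 − 122.7056 = 39.3472.
Welfare loss = ½ × 6.0534 × 39.3472 = 119.09.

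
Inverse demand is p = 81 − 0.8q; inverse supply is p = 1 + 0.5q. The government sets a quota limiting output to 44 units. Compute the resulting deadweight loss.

199.94

Competitive equilibrium: 81 − 0.8q = 1 + 0.5q → q* = 61.5385, p* = 31.7692.
At q = 44: demand price = 81 − 0.8·44 = 45.8; supply price = 1 + 0.5·44 = 23.
Δq = 61.5385 − 44 = 17.5385; wedge = 45.8 − 23 = 22.8.
Deadweight loss = ½ × 17.5385 × 22.8 = 199.94.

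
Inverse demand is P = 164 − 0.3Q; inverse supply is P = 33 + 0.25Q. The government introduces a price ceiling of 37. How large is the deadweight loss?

Competitive equilibrium: 164 − 0.3Q = 33 + 0.25Q → Q* = 238.1818, P* = 92.5455.
At the ceiling P = 37, quantity supplied = (37 − 33)/0.25 = 16.
Willingness to pay at Q' = 16: 164 − 0.3·16 = 159.2.
ΔQ = 238.1818 − 16 = 222.1818; wedge = 159.2 − 37 = 122.2.
Welfare loss = ½ × 222.1818 × 122.2 = 13575.31.

13575.31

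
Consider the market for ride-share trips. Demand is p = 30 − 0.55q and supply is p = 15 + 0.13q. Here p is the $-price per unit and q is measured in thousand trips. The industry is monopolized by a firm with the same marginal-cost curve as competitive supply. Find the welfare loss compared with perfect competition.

$33.08 thousand

Competitive equilibrium: 30 − 0.55q = 15 + 0.13q → q* = 22.0588, p* = 17.8676.
Marginal revenue: MR = 30 − 1.1q. Set MR = MC: 30 − 1.1q = 15 + 0.13q → q_m = 12.1951.
Price p_m = 30 − 0.55·12.1951 = 23.2927; MC(q_m) = 15 + 0.13·12.1951 = 16.5854.
Competitive q* = 22.0588, so Δq = 9.8637; wedge = 23.2927 − 16.5854 = 6.7073.
DWL = ½ × 9.8637 × 6.7073 = $33.08 thousand.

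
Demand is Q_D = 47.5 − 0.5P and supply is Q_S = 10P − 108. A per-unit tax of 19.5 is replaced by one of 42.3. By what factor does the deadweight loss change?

In inverse form: demand P = 95 − 2Q, supply P = 10.8 + 0.1Q.
Competitive equilibrium: 95 − 2Q = 10.8 + 0.1Q → Q* = 40.0952, P* = 14.8095.
For a per-unit tax t: ΔQ = t/2.1, so DWL = ½·t·(t/2.1) = t²/4.2.
At t = 19.5: DWL = 90.536. At t = 42.3: DWL = 426.021.
Ratio = (42.3/19.5)² = 4.706.

4.706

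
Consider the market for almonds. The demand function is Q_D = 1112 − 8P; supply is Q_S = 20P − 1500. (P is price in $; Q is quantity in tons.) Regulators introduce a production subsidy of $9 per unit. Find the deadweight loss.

In inverse form: demand P = 139 − 0.125Q, supply P = 75 + 0.05Q.
Competitive equilibrium: 139 − 0.125Q = 75 + 0.05Q → Q* = 365.7143, P* = 93.2857.
The subsidy lowers effective supply by 9: P = 66 + 0.05Q.
New quantity: 139 − 0.125Q = 66 + 0.05Q → Q' = 417.1429.
Overproduction ΔQ = 417.1429 − 365.7143 = 51.4286; wedge = subsidy = 9.
Deadweight loss = ½ × 51.4286 × 9 = $231.43.

$231.43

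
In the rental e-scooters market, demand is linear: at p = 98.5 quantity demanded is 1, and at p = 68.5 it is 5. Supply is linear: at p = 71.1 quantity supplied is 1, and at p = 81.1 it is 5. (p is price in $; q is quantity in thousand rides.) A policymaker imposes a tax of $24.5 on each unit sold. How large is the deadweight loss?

$30.01 thousand

Demand slope = (68.5 − 98.5)/(5 − 1) = −7.5, so p = 106 − 7.5q.
Supply slope = (81.1 − 71.1)/(5 − 1) = 2.5, so p = 68.6 + 2.5q.
Competitive equilibrium: 106 − 7.5q = 68.6 + 2.5q → q* = 3.74, p* = 77.95.
With the tax, the buyer price exceeds the seller price by 24.5: (106 − 7.5q) − (68.6 + 2.5q) = 24.5 → q' = 1.29.
Δq = 3.74 − 1.29 = 2.45; the wedge equals the tax, 24.5.
Welfare loss = ½ × 2.45 × 24.5 = $30.01 thousand.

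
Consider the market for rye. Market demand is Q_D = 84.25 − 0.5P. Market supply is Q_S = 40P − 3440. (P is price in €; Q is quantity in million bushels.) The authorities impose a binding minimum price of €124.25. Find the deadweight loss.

€350.88 million

In inverse form: demand P = 168.5 − 2Q, supply P = 86 + 0.025Q.
Competitive equilibrium: 168.5 − 2Q = 86 + 0.025Q → Q* = 40.7407, P* = 87.0185.
At the floor P = 124.25, quantity demanded = (168.5 − 124.25)/2 = 22.125.
Sellers' marginal cost at Q' = 22.125: 86 + 0.025·22.125 = 86.5531.
ΔQ = 40.7407 − 22.125 = 18.6157; wedge = 124.25 − 86.5531 = 37.6969.
Welfare loss = ½ × 18.6157 × 37.6969 = €350.88 million.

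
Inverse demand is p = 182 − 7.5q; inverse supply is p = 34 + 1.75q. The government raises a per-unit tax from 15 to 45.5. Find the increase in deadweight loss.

Competitive equilibrium: 182 − 7.5q = 34 + 1.75q → q* = 16, p* = 62.
For a per-unit tax t: Δq = t/9.25, so DWL = ½·t·(t/9.25) = t²/18.5.
At t = 15: DWL = 12.162. At t = 45.5: DWL = 111.905.
Increase = 111.905 − 12.162 = 99.74.

99.74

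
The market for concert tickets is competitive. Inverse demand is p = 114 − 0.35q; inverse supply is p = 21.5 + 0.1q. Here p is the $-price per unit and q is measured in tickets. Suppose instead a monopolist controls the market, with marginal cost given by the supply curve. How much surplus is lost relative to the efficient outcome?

Competitive equilibrium: 114 − 0.35q = 21.5 + 0.1q → q* = 205.5556, p* = 42.0556.
Marginal revenue: MR = 114 − 0.7q. Set MR = MC: 114 − 0.7q = 21.5 + 0.1q → q_m = 115.625.
Price p_m = 114 − 0.35·115.625 = 73.5313; MC(q_m) = 21.5 + 0.1·115.625 = 33.0625.
Competitive q* = 205.5556, so Δq = 89.9306; wedge = 73.5313 − 33.0625 = 40.4688.
The triangle = ½ × 89.9306 × 40.4688 = $1819.69.

$1819.69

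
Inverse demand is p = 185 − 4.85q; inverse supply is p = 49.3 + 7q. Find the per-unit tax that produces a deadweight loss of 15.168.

18.96

Competitive equilibrium: 185 − 4.85q = 49.3 + 7q → q* = 11.4515, p* = 129.4603.
A tax t gives Δq = t/11.85 and wedge t, so DWL = t²/23.7.
t²/23.7 = 15.168 → t² = 359.4816 → t = 18.96.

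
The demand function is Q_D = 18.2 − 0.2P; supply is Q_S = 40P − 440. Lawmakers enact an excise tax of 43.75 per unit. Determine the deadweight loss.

190.45

In inverse form: demand P = 91 − 5Q, supply P = 11 + 0.025Q.
Competitive equilibrium: 91 − 5Q = 11 + 0.025Q → Q* = 15.9204, P* = 11.398.
With the tax, the buyer price exceeds the seller price by 43.75: (91 − 5Q) − (11 + 0.025Q) = 43.75 → Q' = 7.2139.
ΔQ = 15.9204 − 7.2139 = 8.7065; the wedge equals the tax, 43.75.
The triangle = ½ × 8.7065 × 43.75 = 190.45.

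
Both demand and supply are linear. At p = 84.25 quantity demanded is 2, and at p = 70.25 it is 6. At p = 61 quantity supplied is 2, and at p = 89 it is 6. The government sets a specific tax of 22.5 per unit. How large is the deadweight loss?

Demand slope = (70.25 − 84.25)/(6 − 2) = −3.5, so p = 91.25 − 3.5q.
Supply slope = (89 − 61)/(6 − 2) = 7, so p = 47 + 7q.
Competitive equilibrium: 91.25 − 3.5q = 47 + 7q → q* = 4.2143, p* = 76.5.
With the tax, the buyer price exceeds the seller price by 22.5: (91.25 − 3.5q) − (47 + 7q) = 22.5 → q' = 2.0714.
Δq = 4.2143 − 2.0714 = 2.1429; the wedge equals the tax, 22.5.
The triangle = ½ × 2.1429 × 22.5 = 24.11.

24.11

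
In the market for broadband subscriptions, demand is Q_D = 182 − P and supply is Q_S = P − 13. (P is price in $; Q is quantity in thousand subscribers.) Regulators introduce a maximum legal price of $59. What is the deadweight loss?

$1482.25 thousand

In inverse form: demand P = 182 − Q, supply P = 13 + Q.
Competitive equilibrium: 182 − Q = 13 + Q → Q* = 84.5, P* = 97.5.
At the ceiling P = 59, quantity supplied = (59 − 13)/1 = 46.
Willingness to pay at Q' = 46: 182 − 1·46 = 136.
ΔQ = 84.5 − 46 = 38.5; wedge = 136 − 59 = 77.
Welfare loss = ½ × 38.5 × 77 = $1482.25 thousand.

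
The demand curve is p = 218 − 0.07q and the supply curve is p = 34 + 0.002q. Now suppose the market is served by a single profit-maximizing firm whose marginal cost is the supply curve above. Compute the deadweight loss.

Competitive equilibrium: 218 − 0.07q = 34 + 0.002q → q* = 2555.555556, p* = 39.111111.
Marginal revenue: MR = 218 − 0.14q. Set MR = MC: 218 − 0.14q = 34 + 0.002q → q_m = 1295.774648.
Price p_m = 218 − 0.07·1295.774648 = 127.295775; MC(q_m) = 34 + 0.002·1295.774648 = 36.591549.
Competitive q* = 2555.555556, so Δq = 1259.780908; wedge = 127.295775 − 36.591549 = 90.704226.
Deadweight loss = ½ × 1259.780908 × 90.704226 = 57133.73.

57133.73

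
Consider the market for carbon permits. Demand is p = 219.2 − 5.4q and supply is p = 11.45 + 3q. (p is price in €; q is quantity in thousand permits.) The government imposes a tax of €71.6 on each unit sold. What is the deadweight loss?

Competitive equilibrium: 219.2 − 5.4q = 11.45 + 3q → q* = 24.7321, p* = 85.6464.
With the tax, the buyer price exceeds the seller price by 71.6: (219.2 − 5.4q) − (11.45 + 3q) = 71.6 → q' = 16.2083.
Δq = 24.7321 − 16.2083 = 8.5238; the wedge equals the tax, 71.6.
DWL = ½ × 8.5238 × 71.6 = €305.15 thousand.

€305.15 thousand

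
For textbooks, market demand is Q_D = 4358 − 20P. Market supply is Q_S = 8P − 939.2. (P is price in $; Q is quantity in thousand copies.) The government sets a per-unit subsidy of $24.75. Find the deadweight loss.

$1750.18 thousand

In inverse form: demand P = 217.9 − 0.05Q, supply P = 117.4 + 0.125Q.
Competitive equilibrium: 217.9 − 0.05Q = 117.4 + 0.125Q → Q* = 574.2857, P* = 189.1857.
The subsidy lowers effective supply by 24.75: P = 92.65 + 0.125Q.
New quantity: 217.9 − 0.05Q = 92.65 + 0.125Q → Q' = 715.7143.
Overproduction ΔQ = 715.7143 − 574.2857 = 141.4286; wedge = subsidy = 24.75.
Welfare loss = ½ × 141.4286 × 24.75 = $1750.18 thousand.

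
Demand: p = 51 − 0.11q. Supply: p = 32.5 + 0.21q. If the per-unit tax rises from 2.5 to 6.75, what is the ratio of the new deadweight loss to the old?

Competitive equilibrium: 51 − 0.11q = 32.5 + 0.21q → q* = 57.8125, p* = 44.6406.
For a per-unit tax t: Δq = t/0.32, so DWL = ½·t·(t/0.32) = t²/0.64.
At t = 2.5: DWL = 9.766. At t = 6.75: DWL = 71.191.
Ratio = (6.75/2.5)² = 7.29.

7.29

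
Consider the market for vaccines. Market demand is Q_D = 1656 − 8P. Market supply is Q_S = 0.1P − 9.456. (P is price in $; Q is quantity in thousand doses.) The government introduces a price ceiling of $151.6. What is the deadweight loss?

In inverse form: demand P = 207 − 0.125Q, supply P = 94.56 + 10Q.
Competitive equilibrium: 207 − 0.125Q = 94.56 + 10Q → Q* = 11.1052, P* = 205.6119.
At the ceiling P = 151.6, quantity supplied = (151.6 − 94.56)/10 = 5.704.
Willingness to pay at Q' = 5.704: 207 − 0.125·5.704 = 206.287.
ΔQ = 11.1052 − 5.704 = 5.4012; wedge = 206.287 − 151.6 = 54.687.
The triangle = ½ × 5.4012 × 54.687 = $147.69 thousand.

$147.69 thousand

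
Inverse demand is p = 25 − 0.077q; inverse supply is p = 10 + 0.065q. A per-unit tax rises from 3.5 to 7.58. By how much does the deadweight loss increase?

Competitive equilibrium: 25 − 0.077q = 10 + 0.065q → q* = 105.6338, p* = 16.8662.
For a per-unit tax t: Δq = t/0.142, so DWL = ½·t·(t/0.142) = t²/0.284.
At t = 3.5: DWL = 43.134. At t = 7.58: DWL = 202.311.
Increase = 202.311 − 43.134 = 159.18.

159.18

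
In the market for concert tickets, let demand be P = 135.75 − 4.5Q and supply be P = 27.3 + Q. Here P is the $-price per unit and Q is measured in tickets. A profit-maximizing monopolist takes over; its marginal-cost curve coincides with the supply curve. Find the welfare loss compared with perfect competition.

Competitive equilibrium: 135.75 − 4.5Q = 27.3 + Q → Q* = 19.7182, P* = 47.0182.
Marginal revenue: MR = 135.75 − 9Q. Set MR = MC: 135.75 − 9Q = 27.3 + Q → Q_m = 10.845.
Price P_m = 135.75 − 4.5·10.845 = 86.9475; MC(Q_m) = 27.3 + 1·10.845 = 38.145.
Competitive Q* = 19.7182, so ΔQ = 8.8732; wedge = 86.9475 − 38.145 = 48.8025.
Welfare loss = ½ × 8.8732 × 48.8025 = $216.52.

$216.52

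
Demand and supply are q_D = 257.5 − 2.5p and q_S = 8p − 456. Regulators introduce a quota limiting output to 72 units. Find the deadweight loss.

In inverse form: demand p = 103 − 0.4q, supply p = 57 + 0.125q.
Competitive equilibrium: 103 − 0.4q = 57 + 0.125q → q* = 87.619, p* = 67.9524.
At q = 72: demand price = 103 − 0.4·72 = 74.2; supply price = 57 + 0.125·72 = 66.
Δq = 87.619 − 72 = 15.619; wedge = 74.2 − 66 = 8.2.
Deadweight loss = ½ × 15.619 × 8.2 = 64.04.

64.04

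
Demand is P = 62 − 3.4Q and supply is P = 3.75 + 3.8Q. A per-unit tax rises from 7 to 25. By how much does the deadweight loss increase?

40

Competitive equilibrium: 62 − 3.4Q = 3.75 + 3.8Q → Q* = 8.0903, P* = 34.4931.
For a per-unit tax t: ΔQ = t/7.2, so DWL = ½·t·(t/7.2) = t²/14.4.
At t = 7: DWL = 3.403. At t = 25: DWL = 43.403.
Increase = 43.403 − 3.403 = 40.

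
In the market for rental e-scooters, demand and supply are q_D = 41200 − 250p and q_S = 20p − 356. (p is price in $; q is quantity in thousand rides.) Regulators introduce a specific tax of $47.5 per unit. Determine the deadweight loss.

In inverse form: demand p = 164.8 − 0.004q, supply p = 17.8 + 0.05q.
Competitive equilibrium: 164.8 − 0.004q = 17.8 + 0.05q → q* = 2722.2222, p* = 153.9111.
With the tax, the buyer price exceeds the seller price by 47.5: (164.8 − 0.004q) − (17.8 + 0.05q) = 47.5 → q' = 1842.5926.
Δq = 2722.2222 − 1842.5926 = 879.6296; the wedge equals the tax, 47.5.
Welfare loss = ½ × 879.6296 × 47.5 = $20891.20 thousand.

$20891.20 thousand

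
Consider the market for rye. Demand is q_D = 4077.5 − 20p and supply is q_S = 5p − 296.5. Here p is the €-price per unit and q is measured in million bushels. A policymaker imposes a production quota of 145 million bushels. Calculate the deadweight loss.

In inverse form: demand p = 203.875 − 0.05q, supply p = 59.3 + 0.2q.
Competitive equilibrium: 203.875 − 0.05q = 59.3 + 0.2q → q* = 578.3, p* = 174.96.
At q = 145: demand price = 203.875 − 0.05·145 = 196.625; supply price = 59.3 + 0.2·145 = 88.3.
Δq = 578.3 − 145 = 433.3; wedge = 196.625 − 88.3 = 108.325.
Deadweight loss = ½ × 433.3 × 108.325 = €23468.61 million.

€23468.61 million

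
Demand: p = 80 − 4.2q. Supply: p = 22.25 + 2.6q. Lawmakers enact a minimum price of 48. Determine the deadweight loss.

Competitive equilibrium: 80 − 4.2q = 22.25 + 2.6q → q* = 8.4926, p* = 44.3309.
At the floor p = 48, quantity demanded = (80 − 48)/4.2 = 7.619.
Sellers' marginal cost at q' = 7.619: 22.25 + 2.6·7.619 = 42.0594.
Δq = 8.4926 − 7.619 = 0.8736; wedge = 48 − 42.0594 = 5.9406.
Deadweight loss = ½ × 0.8736 × 5.9406 = 2.59.

2.59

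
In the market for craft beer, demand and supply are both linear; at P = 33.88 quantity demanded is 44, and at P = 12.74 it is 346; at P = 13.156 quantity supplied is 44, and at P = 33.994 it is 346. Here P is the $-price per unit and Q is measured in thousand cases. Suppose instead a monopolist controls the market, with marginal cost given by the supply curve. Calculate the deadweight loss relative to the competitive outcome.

Demand slope = (12.74 − 33.88)/(346 − 44) = −0.07, so P = 36.96 − 0.07Q.
Supply slope = (33.994 − 13.156)/(346 − 44) = 0.069, so P = 10.12 + 0.069Q.
Competitive equilibrium: 36.96 − 0.07Q = 10.12 + 0.069Q → Q* = 193.09353, P* = 23.44345.
Marginal revenue: MR = 36.96 − 0.14Q. Set MR = MC: 36.96 − 0.14Q = 10.12 + 0.069Q → Q_m = 128.42105.
Price P_m = 36.96 − 0.07·128.42105 = 27.97053; MC(Q_m) = 10.12 + 0.069·128.42105 = 18.98105.
Competitive Q* = 193.09353, so ΔQ = 64.67248; wedge = 27.97053 − 18.98105 = 8.98948.
Deadweight loss = ½ × 64.67248 × 8.98948 = $290.69 thousand.

$290.69 thousand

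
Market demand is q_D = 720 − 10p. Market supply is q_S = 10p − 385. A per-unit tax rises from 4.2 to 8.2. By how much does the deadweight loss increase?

In inverse form: demand p = 72 − 0.1q, supply p = 38.5 + 0.1q.
Competitive equilibrium: 72 − 0.1q = 38.5 + 0.1q → q* = 167.5, p* = 55.25.
For a per-unit tax t: Δq = t/0.2, so DWL = ½·t·(t/0.2) = t²/0.4.
At t = 4.2: DWL = 44.1. At t = 8.2: DWL = 168.1.
Increase = 168.1 − 44.1 = 124.

124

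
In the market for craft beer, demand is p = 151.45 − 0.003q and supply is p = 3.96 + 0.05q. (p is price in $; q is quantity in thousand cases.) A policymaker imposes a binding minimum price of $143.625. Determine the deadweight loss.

$806.90 thousand

Competitive equilibrium: 151.45 − 0.003q = 3.96 + 0.05q → q* = 2782.8302, p* = 143.1015.
At the floor p = 143.625, quantity demanded = (151.45 − 143.625)/0.003 = 2608.3333.
Sellers' marginal cost at q' = 2608.3333: 3.96 + 0.05·2608.3333 = 134.3767.
Δq = 2782.8302 − 2608.3333 = 174.4969; wedge = 143.625 − 134.3767 = 9.2483.
The triangle = ½ × 174.4969 × 9.2483 = $806.90 thousand.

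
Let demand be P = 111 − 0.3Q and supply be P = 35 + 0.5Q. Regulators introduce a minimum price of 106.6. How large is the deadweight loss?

Competitive equilibrium: 111 − 0.3Q = 35 + 0.5Q → Q* = 95, P* = 82.5.
At the floor P = 106.6, quantity demanded = (111 − 106.6)/0.3 = 14.66667.
Sellers' marginal cost at Q' = 14.66667: 35 + 0.5·14.66667 = 42.33334.
ΔQ = 95 − 14.66667 = 80.33333; wedge = 106.6 − 42.33334 = 64.26666.
Welfare loss = ½ × 80.33333 × 64.26666 = 2581.38.

2581.38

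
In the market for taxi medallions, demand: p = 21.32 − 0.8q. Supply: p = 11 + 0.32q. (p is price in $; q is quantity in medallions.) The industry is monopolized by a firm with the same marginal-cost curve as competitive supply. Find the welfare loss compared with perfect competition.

$8.25

Competitive equilibrium: 21.32 − 0.8q = 11 + 0.32q → q* = 9.2143, p* = 13.9486.
Marginal revenue: MR = 21.32 − 1.6q. Set MR = MC: 21.32 − 1.6q = 11 + 0.32q → q_m = 5.375.
Price p_m = 21.32 − 0.8·5.375 = 17.02; MC(q_m) = 11 + 0.32·5.375 = 12.72.
Competitive q* = 9.2143, so Δq = 3.8393; wedge = 17.02 − 12.72 = 4.3.
DWL = ½ × 3.8393 × 4.3 = $8.25.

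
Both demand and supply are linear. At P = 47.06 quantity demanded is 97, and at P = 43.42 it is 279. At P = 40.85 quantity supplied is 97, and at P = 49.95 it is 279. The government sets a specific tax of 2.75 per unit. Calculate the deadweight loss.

Demand slope = (43.42 − 47.06)/(279 − 97) = −0.02, so P = 49 − 0.02Q.
Supply slope = (49.95 − 40.85)/(279 − 97) = 0.05, so P = 36 + 0.05Q.
Competitive equilibrium: 49 − 0.02Q = 36 + 0.05Q → Q* = 185.7143, P* = 45.2857.
With the tax, the buyer price exceeds the seller price by 2.75: (49 − 0.02Q) − (36 + 0.05Q) = 2.75 → Q' = 146.4286.
ΔQ = 185.7143 − 146.4286 = 39.2857; the wedge equals the tax, 2.75.
The triangle = ½ × 39.2857 × 2.75 = 54.02.

54.02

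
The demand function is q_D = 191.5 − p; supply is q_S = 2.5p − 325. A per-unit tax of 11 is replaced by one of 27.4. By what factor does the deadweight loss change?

6.205

In inverse form: demand p = 191.5 − q, supply p = 130 + 0.4q.
Competitive equilibrium: 191.5 − q = 130 + 0.4q → q* = 43.9286, p* = 147.5714.
For a per-unit tax t: Δq = t/1.4, so DWL = ½·t·(t/1.4) = t²/2.8.
At t = 11: DWL = 43.214. At t = 27.4: DWL = 268.129.
Ratio = (27.4/11)² = 6.205.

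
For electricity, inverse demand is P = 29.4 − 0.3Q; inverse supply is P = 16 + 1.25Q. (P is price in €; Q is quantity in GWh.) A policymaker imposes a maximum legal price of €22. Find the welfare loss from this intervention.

€11.46

Competitive equilibrium: 29.4 − 0.3Q = 16 + 1.25Q → Q* = 8.6452, P* = 26.8065.
At the ceiling P = 22, quantity supplied = (22 − 16)/1.25 = 4.8.
Willingness to pay at Q' = 4.8: 29.4 − 0.3·4.8 = 27.96.
ΔQ = 8.6452 − 4.8 = 3.8452; wedge = 27.96 − 22 = 5.96.
Deadweight loss = ½ × 3.8452 × 5.96 = €11.46.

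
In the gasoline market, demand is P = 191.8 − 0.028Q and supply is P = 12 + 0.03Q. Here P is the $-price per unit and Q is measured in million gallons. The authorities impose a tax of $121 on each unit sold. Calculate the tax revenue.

Competitive equilibrium: 191.8 − 0.028Q = 12 + 0.03Q → Q* = 3100, P* = 105.
With the tax, the buyer price exceeds the seller price by 121: (191.8 − 0.028Q) − (12 + 0.03Q) = 121 → Q' = 1013.7931.
Tax revenue = 121 × 1013.7931 = $122668.97 million.

$122668.97 million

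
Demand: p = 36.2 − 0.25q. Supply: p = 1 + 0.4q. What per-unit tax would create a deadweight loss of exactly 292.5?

Competitive equilibrium: 36.2 − 0.25q = 1 + 0.4q → q* = 54.1538, p* = 22.6615.
A tax t gives Δq = t/0.65 and wedge t, so DWL = t²/1.3.
t²/1.3 = 292.5 → t² = 380.25 → t = 19.5.

19.5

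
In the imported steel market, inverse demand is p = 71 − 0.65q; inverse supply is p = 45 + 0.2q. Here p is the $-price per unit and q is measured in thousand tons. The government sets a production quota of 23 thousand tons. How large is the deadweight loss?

$24.47 thousand

Competitive equilibrium: 71 − 0.65q = 45 + 0.2q → q* = 30.5882, p* = 51.1176.
At q = 23: demand price = 71 − 0.65·23 = 56.05; supply price = 45 + 0.2·23 = 49.6.
Δq = 30.5882 − 23 = 7.5882; wedge = 56.05 − 49.6 = 6.45.
Deadweight loss = ½ × 7.5882 × 6.45 = $24.47 thousand.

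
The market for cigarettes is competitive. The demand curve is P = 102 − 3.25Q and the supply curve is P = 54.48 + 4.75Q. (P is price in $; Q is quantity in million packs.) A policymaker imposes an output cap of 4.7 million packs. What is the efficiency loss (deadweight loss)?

Competitive equilibrium: 102 − 3.25Q = 54.48 + 4.75Q → Q* = 5.94, P* = 82.695.
At Q = 4.7: demand price = 102 − 3.25·4.7 = 86.725; supply price = 54.48 + 4.75·4.7 = 76.805.
ΔQ = 5.94 − 4.7 = 1.24; wedge = 86.725 − 76.805 = 9.92.
Welfare loss = ½ × 1.24 × 9.92 = $6.15 million.

$6.15 million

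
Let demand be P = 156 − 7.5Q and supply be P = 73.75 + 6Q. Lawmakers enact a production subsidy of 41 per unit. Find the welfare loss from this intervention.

Competitive equilibrium: 156 − 7.5Q = 73.75 + 6Q → Q* = 6.0926, P* = 110.3056.
The subsidy lowers effective supply by 41: P = 32.75 + 6Q.
New quantity: 156 − 7.5Q = 32.75 + 6Q → Q' = 9.1296.
Overproduction ΔQ = 9.1296 − 6.0926 = 3.037; wedge = subsidy = 41.
Welfare loss = ½ × 3.037 × 41 = 62.26.

62.26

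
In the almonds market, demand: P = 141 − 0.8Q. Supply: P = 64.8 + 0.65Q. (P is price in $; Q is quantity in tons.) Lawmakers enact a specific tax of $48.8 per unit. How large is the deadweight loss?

$821.19

Competitive equilibrium: 141 − 0.8Q = 64.8 + 0.65Q → Q* = 52.55172, P* = 98.95862.
With the tax, the buyer price exceeds the seller price by 48.8: (141 − 0.8Q) − (64.8 + 0.65Q) = 48.8 → Q' = 18.89655.
ΔQ = 52.55172 − 18.89655 = 33.65517; the wedge equals the tax, 48.8.
DWL = ½ × 33.65517 × 48.8 = $821.19.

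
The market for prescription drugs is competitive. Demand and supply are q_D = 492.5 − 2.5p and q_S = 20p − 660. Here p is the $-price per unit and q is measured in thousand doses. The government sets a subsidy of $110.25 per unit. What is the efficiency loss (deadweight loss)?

In inverse form: demand p = 197 − 0.4q, supply p = 33 + 0.05q.
Competitive equilibrium: 197 − 0.4q = 33 + 0.05q → q* = 364.4444, p* = 51.2222.
The subsidy lowers effective supply by 110.25: p = 0.05q − 77.25.
New quantity: 197 − 0.4q = 0.05q − 77.25 → q' = 609.4444.
Overproduction Δq = 609.4444 − 364.4444 = 245; wedge = subsidy = 110.25.
Deadweight loss = ½ × 245 × 110.25 = $13505.625 thousand.

$13505.625 thousand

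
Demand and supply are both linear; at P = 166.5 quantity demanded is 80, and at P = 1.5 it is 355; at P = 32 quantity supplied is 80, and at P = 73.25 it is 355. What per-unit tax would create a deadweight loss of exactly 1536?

48

Demand slope = (1.5 − 166.5)/(355 − 80) = −0.6, so P = 214.5 − 0.6Q.
Supply slope = (73.25 − 32)/(355 − 80) = 0.15, so P = 20 + 0.15Q.
Competitive equilibrium: 214.5 − 0.6Q = 20 + 0.15Q → Q* = 259.3333, P* = 58.9.
A tax t gives ΔQ = t/0.75 and wedge t, so DWL = t²/1.5.
t²/1.5 = 1536 → t² = 2304 → t = 48.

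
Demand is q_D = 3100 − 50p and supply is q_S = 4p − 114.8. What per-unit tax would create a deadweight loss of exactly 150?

In inverse form: demand p = 62 − 0.02q, supply p = 28.7 + 0.25q.
Competitive equilibrium: 62 − 0.02q = 28.7 + 0.25q → q* = 123.3333, p* = 59.5333.
A tax t gives Δq = t/0.27 and wedge t, so DWL = t²/0.54.
t²/0.54 = 150 → t² = 81 → t = 9.

9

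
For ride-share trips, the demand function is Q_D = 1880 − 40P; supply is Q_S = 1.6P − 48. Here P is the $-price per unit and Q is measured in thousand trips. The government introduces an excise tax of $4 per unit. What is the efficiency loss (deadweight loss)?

In inverse form: demand P = 47 − 0.025Q, supply P = 30 + 0.625Q.
Competitive equilibrium: 47 − 0.025Q = 30 + 0.625Q → Q* = 26.1538, P* = 46.3462.
With the tax, the buyer price exceeds the seller price by 4: (47 − 0.025Q) − (30 + 0.625Q) = 4 → Q' = 20.
ΔQ = 26.1538 − 20 = 6.1538; the wedge equals the tax, 4.
DWL = ½ × 6.1538 × 4 = $12.31 thousand.

$12.31 thousand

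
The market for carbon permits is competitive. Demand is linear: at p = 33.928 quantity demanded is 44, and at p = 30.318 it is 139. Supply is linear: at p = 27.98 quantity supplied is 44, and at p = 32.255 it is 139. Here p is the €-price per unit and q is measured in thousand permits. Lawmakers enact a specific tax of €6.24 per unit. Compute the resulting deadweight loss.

€234.56 thousand

Demand slope = (30.318 − 33.928)/(139 − 44) = −0.038, so p = 35.6 − 0.038q.
Supply slope = (32.255 − 27.98)/(139 − 44) = 0.045, so p = 26 + 0.045q.
Competitive equilibrium: 35.6 − 0.038q = 26 + 0.045q → q* = 115.6627, p* = 31.2048.
With the tax, the buyer price exceeds the seller price by 6.24: (35.6 − 0.038q) − (26 + 0.045q) = 6.24 → q' = 40.4819.
Δq = 115.6627 − 40.4819 = 75.1808; the wedge equals the tax, 6.24.
Welfare loss = ½ × 75.1808 × 6.24 = €234.56 thousand.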